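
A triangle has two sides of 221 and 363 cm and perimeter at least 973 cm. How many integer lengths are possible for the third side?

195

Triangle inequality: 142 < x < 584. Perimeter ≥ 973 gives x ≥ 973 − 221 − 363 = 389.
So 389 ≤ x < 584; integers 389 through 583: 195 values.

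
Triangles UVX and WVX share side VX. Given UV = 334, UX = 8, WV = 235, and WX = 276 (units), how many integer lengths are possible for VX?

From triangle UVX: 326 < VX < 342.
From triangle WVX: 41 < VX < 511.
Intersection: 326 < VX < 342, so integers 327 through 341: 15 values.

15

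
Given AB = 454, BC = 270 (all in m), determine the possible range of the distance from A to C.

184 ≤ AC ≤ 724 m

By the triangle inequality, |454 − 270| ≤ AC ≤ 454 + 270.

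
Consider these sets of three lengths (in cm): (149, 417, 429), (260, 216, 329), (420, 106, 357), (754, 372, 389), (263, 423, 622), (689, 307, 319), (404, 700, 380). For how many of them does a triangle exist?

(149,417,429): 149+417 > 429 → valid
(216,260,329): 216+260 > 329 → valid
(106,357,420): 106+357 > 420 → valid
(372,389,754): 372+389 > 754 → valid
(263,423,622): 263+423 > 622 → valid
(307,319,689): 307+319 ≤ 689 → not valid
(380,404,700): 380+404 > 700 → valid
6 of the 7 triples form a triangle.

6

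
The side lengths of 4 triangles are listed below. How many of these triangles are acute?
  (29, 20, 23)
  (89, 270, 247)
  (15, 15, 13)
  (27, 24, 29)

(29,20,23): 20²+23² = 929 > 841 = 29² → acute
(89,270,247): 89²+247² = 68930 < 72900 = 270² → obtuse
(15,15,13): 13²+15² = 394 > 225 = 15² → acute
(27,24,29): 24²+27² = 1305 > 841 = 29² → acute
3 of the 4 are acute.

3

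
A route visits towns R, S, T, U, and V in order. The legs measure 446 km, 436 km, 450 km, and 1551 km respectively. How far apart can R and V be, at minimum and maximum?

219 ≤ RV ≤ 2883 km

The maximum is all hops collinear in one direction: 446 + 436 + 450 + 1551 = 2883.
The longest hop is 1551; the others sum to 1332. Folding the others back against it leaves at least 1551 − 1332 = 219.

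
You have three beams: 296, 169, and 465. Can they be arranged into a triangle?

The two shorter sides sum to 465, exactly equal to the longest side 465.
That gives only a degenerate (flat) triangle — the inequality must be strict.

No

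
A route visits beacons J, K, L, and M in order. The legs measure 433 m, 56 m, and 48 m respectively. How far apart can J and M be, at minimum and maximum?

329 ≤ JM ≤ 537 m

The maximum is all hops collinear in one direction: 433 + 56 + 48 = 537.
The longest hop is 433; the others sum to 104. Folding the others back against it leaves at least 433 − 104 = 329.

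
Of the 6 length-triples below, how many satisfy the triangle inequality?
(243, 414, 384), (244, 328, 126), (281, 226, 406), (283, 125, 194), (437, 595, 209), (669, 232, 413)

(243,384,414): 243+384 > 414 → valid
(126,244,328): 126+244 > 328 → valid
(226,281,406): 226+281 > 406 → valid
(125,194,283): 125+194 > 283 → valid
(209,437,595): 209+437 > 595 → valid
(232,413,669): 232+413 ≤ 669 → not valid
5 of the 6 triples form a triangle.

5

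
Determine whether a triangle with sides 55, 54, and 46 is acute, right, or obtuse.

acute

Compare the square of the longest side to the sum of squares of the other two: 46² + 54² = 5032 > 3025 = 55².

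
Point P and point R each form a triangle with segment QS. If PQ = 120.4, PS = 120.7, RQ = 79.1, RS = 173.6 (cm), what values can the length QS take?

94.5 < QS < 241.1

From triangle PQS: |120.4 − 120.7| < QS < 120.4 + 120.7, i.e. 0.3 < QS < 241.1.
From triangle RQS: 94.5 < QS < 252.7.
Both must hold, so QS lies in the intersection.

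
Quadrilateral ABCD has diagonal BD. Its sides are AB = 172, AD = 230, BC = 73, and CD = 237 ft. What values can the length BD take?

From triangle ABD: |172 − 230| < BD < 172 + 230, i.e. 58 < BD < 402.
From triangle CBD: 164 < BD < 310.
Both must hold, so BD lies in the intersection.

164 < BD < 310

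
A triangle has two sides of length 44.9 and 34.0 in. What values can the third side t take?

10.9 < t < 78.9 (in)

By the triangle inequality, t must be less than 44.9 + 34.0 = 78.9 and greater than |44.9 − 34.0| = 10.9.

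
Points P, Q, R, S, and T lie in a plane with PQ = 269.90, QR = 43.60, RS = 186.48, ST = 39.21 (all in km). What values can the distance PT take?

0.61 ≤ PT ≤ 539.19 km

The maximum is all hops collinear in one direction: 269.90 + 43.60 + 186.48 + 39.21 = 539.19.
The longest hop is 269.90; the others sum to 269.29. Folding the others back against it leaves at least 269.90 − 269.29 = 0.61.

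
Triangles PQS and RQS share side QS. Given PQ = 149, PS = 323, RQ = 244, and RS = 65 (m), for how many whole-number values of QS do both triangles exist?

129

From triangle PQS: 174 < QS < 472.
From triangle RQS: 179 < QS < 309.
Intersection: 179 < QS < 309, so integers 180 through 308: 129 values.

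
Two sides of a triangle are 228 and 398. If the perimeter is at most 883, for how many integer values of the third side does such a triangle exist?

Triangle inequality: 170 < x < 626. Perimeter ≤ 883 gives x ≤ 883 − 228 − 398 = 257.
So 170 < x ≤ 257; integers 171 through 257: 87 values.

87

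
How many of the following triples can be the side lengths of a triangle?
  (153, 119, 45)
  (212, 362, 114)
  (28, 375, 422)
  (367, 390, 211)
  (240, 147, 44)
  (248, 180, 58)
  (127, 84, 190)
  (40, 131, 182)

3

(45,119,153): 45+119 > 153 → valid
(114,212,362): 114+212 ≤ 362 → not valid
(28,375,422): 28+375 ≤ 422 → not valid
(211,367,390): 211+367 > 390 → valid
(44,147,240): 44+147 ≤ 240 → not valid
(58,180,248): 58+180 ≤ 248 → not valid
(84,127,190): 84+127 > 190 → valid
(40,131,182): 40+131 ≤ 182 → not valid
3 of the 8 triples form a triangle.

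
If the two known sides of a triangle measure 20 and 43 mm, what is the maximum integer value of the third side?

The third side must be strictly less than 20 + 43 = 63.
The largest integer below 63 is 62.

62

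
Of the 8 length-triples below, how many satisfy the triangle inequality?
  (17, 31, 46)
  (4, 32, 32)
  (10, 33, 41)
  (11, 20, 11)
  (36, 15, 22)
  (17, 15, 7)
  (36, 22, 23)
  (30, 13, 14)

7

(17,31,46): 17+31 > 46 → valid
(4,32,32): 4+32 > 32 → valid
(10,33,41): 10+33 > 41 → valid
(11,11,20): 11+11 > 20 → valid
(15,22,36): 15+22 > 36 → valid
(7,15,17): 7+15 > 17 → valid
(22,23,36): 22+23 > 36 → valid
(13,14,30): 13+14 ≤ 30 → not valid
7 of the 8 triples form a triangle.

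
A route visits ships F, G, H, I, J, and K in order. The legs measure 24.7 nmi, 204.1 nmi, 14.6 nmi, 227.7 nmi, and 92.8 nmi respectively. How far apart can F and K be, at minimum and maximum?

The maximum is all hops collinear in one direction: 24.7 + 204.1 + 14.6 + 227.7 + 92.8 = 563.9.
The longest hop is 227.7; the others sum to 336.2. Since 227.7 ≤ 336.2, the path can fold back on itself completely, so the minimum distance is 0.

0 ≤ FK ≤ 563.9 nmi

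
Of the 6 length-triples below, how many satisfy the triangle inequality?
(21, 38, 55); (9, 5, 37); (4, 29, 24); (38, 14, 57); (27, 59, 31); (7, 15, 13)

2

(21,38,55): 21+38 > 55 → valid
(5,9,37): 5+9 ≤ 37 → not valid
(4,24,29): 4+24 ≤ 29 → not valid
(14,38,57): 14+38 ≤ 57 → not valid
(27,31,59): 27+31 ≤ 59 → not valid
(7,13,15): 7+13 > 15 → valid
2 of the 6 triples form a triangle.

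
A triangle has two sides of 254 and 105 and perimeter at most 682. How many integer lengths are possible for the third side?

174

Triangle inequality: 149 < x < 359. Perimeter ≤ 682 gives x ≤ 682 − 254 − 105 = 323.
So 149 < x ≤ 323; integers 150 through 323: 174 values.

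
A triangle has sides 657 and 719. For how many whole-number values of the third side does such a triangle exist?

The third side lies in the open interval (62, 1376).
Integers from 63 to 1375 inclusive: 1375 − 63 + 1 = 1313.

1313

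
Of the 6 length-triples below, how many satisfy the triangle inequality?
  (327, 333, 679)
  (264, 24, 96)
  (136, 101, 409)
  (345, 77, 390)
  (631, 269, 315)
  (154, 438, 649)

(327,333,679): 327+333 ≤ 679 → not valid
(24,96,264): 24+96 ≤ 264 → not valid
(101,136,409): 101+136 ≤ 409 → not valid
(77,345,390): 77+345 > 390 → valid
(269,315,631): 269+315 ≤ 631 → not valid
(154,438,649): 154+438 ≤ 649 → not valid
1 of the 6 triples forms a triangle.

1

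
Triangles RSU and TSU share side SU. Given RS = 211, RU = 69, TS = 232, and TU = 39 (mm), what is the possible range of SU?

From triangle RSU: |211 − 69| < SU < 211 + 69, i.e. 142 < SU < 280.
From triangle TSU: 193 < SU < 271.
Both must hold, so SU lies in the intersection.

193 < SU < 271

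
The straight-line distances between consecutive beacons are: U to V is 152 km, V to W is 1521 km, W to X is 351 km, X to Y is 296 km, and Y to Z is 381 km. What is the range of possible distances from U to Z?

341 ≤ UZ ≤ 2701 km

The maximum is all hops collinear in one direction: 152 + 1521 + 351 + 296 + 381 = 2701.
The longest hop is 1521; the others sum to 1180. Folding the others back against it leaves at least 1521 − 1180 = 341.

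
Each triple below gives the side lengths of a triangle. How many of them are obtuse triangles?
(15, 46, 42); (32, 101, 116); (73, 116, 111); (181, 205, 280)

(15,46,42): 15²+42² = 1989 < 2116 = 46² → obtuse
(32,101,116): 32²+101² = 11225 < 13456 = 116² → obtuse
(73,116,111): 73²+111² = 17650 > 13456 = 116² → acute
(181,205,280): 181²+205² = 74786 < 78400 = 280² → obtuse
3 of the 4 are obtuse.

3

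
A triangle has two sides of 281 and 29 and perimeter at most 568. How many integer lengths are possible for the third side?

Triangle inequality: 252 < x < 310. Perimeter ≤ 568 gives x ≤ 568 − 281 − 29 = 258.
So 252 < x ≤ 258; integers 253 through 258: 6 values.

6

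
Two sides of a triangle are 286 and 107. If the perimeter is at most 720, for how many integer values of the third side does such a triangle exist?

Triangle inequality: 179 < x < 393. Perimeter ≤ 720 gives x ≤ 720 − 286 − 107 = 327.
So 179 < x ≤ 327; integers 180 through 327: 148 values.

148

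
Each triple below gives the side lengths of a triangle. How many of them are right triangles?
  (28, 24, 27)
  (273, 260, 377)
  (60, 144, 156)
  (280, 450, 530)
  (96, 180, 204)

(28,24,27): 24²+27² = 1305 > 784 = 28² → acute
(273,260,377): 260²+273² = 142129 = 377² → right
(60,144,156): 60²+144² = 24336 = 156² → right
(280,450,530): 280²+450² = 280900 = 530² → right
(96,180,204): 96²+180² = 41616 = 204² → right
4 of the 5 are right.

4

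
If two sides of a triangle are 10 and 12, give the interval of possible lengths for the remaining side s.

By the triangle inequality, s must be less than 10 + 12 = 22 and greater than |10 − 12| = 2.

2 < s < 22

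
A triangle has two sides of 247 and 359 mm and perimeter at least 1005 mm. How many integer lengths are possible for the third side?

207

Triangle inequality: 112 < x < 606. Perimeter ≥ 1005 gives x ≥ 1005 − 247 − 359 = 399.
So 399 ≤ x < 606; integers 399 through 605: 207 values.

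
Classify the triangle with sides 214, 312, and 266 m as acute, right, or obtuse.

Compare the square of the longest side to the sum of squares of the other two: 214² + 266² = 116552 > 97344 = 312².

acute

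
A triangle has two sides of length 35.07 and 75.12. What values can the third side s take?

By the triangle inequality, s must be less than 35.07 + 75.12 = 110.19 and greater than |35.07 − 75.12| = 40.05.

40.05 < s < 110.19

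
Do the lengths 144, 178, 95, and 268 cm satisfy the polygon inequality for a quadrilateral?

Yes

A quadrilateral exists iff every side is shorter than the sum of the others — equivalently, the longest side is less than the sum of the rest.
Longest side 268 < 417 (sum of the remaining 3), so yes.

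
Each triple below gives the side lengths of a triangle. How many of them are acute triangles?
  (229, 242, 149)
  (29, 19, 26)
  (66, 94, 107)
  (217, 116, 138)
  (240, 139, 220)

(229,242,149): 149²+229² = 74642 > 58564 = 242² → acute
(29,19,26): 19²+26² = 1037 > 841 = 29² → acute
(66,94,107): 66²+94² = 13192 > 11449 = 107² → acute
(217,116,138): 116²+138² = 32500 < 47089 = 217² → obtuse
(240,139,220): 139²+220² = 67721 > 57600 = 240² → acute
4 of the 5 are acute.

4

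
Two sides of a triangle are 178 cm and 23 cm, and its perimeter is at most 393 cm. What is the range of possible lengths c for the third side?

Triangle inequality alone gives 155 < c < 201.
The perimeter condition gives c ≤ 393 − 178 − 23 = 192.
Intersecting the two: 155 < c ≤ 192.

155 < c ≤ 192 cm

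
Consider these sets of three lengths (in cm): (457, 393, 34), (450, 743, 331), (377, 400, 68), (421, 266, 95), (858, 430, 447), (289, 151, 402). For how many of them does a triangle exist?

(34,393,457): 34+393 ≤ 457 → not valid
(331,450,743): 331+450 > 743 → valid
(68,377,400): 68+377 > 400 → valid
(95,266,421): 95+266 ≤ 421 → not valid
(430,447,858): 430+447 > 858 → valid
(151,289,402): 151+289 > 402 → valid
4 of the 6 triples form a triangle.

4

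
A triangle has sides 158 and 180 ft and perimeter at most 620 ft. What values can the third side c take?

22 < c ≤ 282

Triangle inequality alone gives 22 < c < 338.
The perimeter condition gives c ≤ 620 − 158 − 180 = 282.
Intersecting the two: 22 < c ≤ 282.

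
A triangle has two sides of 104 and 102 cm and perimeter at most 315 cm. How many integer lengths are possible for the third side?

107

Triangle inequality: 2 < x < 206. Perimeter ≤ 315 gives x ≤ 315 − 104 − 102 = 109.
So 2 < x ≤ 109; integers 3 through 109: 107 values.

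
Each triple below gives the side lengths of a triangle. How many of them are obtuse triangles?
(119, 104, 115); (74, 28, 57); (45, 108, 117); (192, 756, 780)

(119,104,115): 104²+115² = 24041 > 14161 = 119² → acute
(74,28,57): 28²+57² = 4033 < 5476 = 74² → obtuse
(45,108,117): 45²+108² = 13689 = 117² → right
(192,756,780): 192²+756² = 608400 = 780² → right
1 of the 4 is obtuse.

1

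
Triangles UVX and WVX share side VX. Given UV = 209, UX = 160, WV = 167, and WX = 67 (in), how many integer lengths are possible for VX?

133

From triangle UVX: 49 < VX < 369.
From triangle WVX: 100 < VX < 234.
Intersection: 100 < VX < 234, so integers 101 through 233: 133 values.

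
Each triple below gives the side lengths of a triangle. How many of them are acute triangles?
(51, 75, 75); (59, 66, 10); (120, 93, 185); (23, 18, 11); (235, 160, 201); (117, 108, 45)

(51,75,75): 51²+75² = 8226 > 5625 = 75² → acute
(59,66,10): 10²+59² = 3581 < 4356 = 66² → obtuse
(120,93,185): 93²+120² = 23049 < 34225 = 185² → obtuse
(23,18,11): 11²+18² = 445 < 529 = 23² → obtuse
(235,160,201): 160²+201² = 66001 > 55225 = 235² → acute
(117,108,45): 45²+108² = 13689 = 117² → right
2 of the 6 are acute.

2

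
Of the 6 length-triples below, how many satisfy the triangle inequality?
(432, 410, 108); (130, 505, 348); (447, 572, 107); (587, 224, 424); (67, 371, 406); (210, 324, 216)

(108,410,432): 108+410 > 432 → valid
(130,348,505): 130+348 ≤ 505 → not valid
(107,447,572): 107+447 ≤ 572 → not valid
(224,424,587): 224+424 > 587 → valid
(67,371,406): 67+371 > 406 → valid
(210,216,324): 210+216 > 324 → valid
4 of the 6 triples form a triangle.

4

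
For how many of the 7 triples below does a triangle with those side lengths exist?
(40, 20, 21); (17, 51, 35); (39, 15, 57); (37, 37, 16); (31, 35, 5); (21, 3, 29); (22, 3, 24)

5

(20,21,40): 20+21 > 40 → valid
(17,35,51): 17+35 > 51 → valid
(15,39,57): 15+39 ≤ 57 → not valid
(16,37,37): 16+37 > 37 → valid
(5,31,35): 5+31 > 35 → valid
(3,21,29): 3+21 ≤ 29 → not valid
(3,22,24): 3+22 > 24 → valid
5 of the 7 triples form a triangle.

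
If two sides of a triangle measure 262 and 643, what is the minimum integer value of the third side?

382

The third side must be strictly greater than |262 − 643| = 381.
The smallest integer above 381 is 382.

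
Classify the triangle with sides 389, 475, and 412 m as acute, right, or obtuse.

Compare the square of the longest side to the sum of squares of the other two: 389² + 412² = 321065 > 225625 = 475².

acute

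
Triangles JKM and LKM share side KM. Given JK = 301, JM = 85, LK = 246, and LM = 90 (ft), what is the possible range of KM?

216 < KM < 336

From triangle JKM: |301 − 85| < KM < 301 + 85, i.e. 216 < KM < 386.
From triangle LKM: 156 < KM < 336.
Both must hold, so KM lies in the intersection.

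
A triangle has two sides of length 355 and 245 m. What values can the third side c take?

110 < c < 600 (m)

By the triangle inequality, c must be less than 355 + 245 = 600 and greater than |355 − 245| = 110.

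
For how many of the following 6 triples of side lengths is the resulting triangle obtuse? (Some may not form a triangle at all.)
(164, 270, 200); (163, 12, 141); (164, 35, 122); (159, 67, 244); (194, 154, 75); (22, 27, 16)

2

(164,270,200): 164²+200² = 66896 < 72900 = 270² → obtuse
(163,12,141): 12+141 ≤ 163, not a triangle
(164,35,122): 35+122 ≤ 164, not a triangle
(159,67,244): 67+159 ≤ 244, not a triangle
(194,154,75): 75²+154² = 29341 < 37636 = 194² → obtuse
(22,27,16): 16²+22² = 740 > 729 = 27² → acute
2 of the 6 are obtuse.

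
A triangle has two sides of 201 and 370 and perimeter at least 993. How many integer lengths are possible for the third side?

149

Triangle inequality: 169 < x < 571. Perimeter ≥ 993 gives x ≥ 993 − 201 − 370 = 422.
So 422 ≤ x < 571; integers 422 through 570: 149 values.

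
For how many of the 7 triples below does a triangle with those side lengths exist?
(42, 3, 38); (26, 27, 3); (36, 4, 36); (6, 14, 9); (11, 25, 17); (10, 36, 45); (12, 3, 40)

5

(3,38,42): 3+38 ≤ 42 → not valid
(3,26,27): 3+26 > 27 → valid
(4,36,36): 4+36 > 36 → valid
(6,9,14): 6+9 > 14 → valid
(11,17,25): 11+17 > 25 → valid
(10,36,45): 10+36 > 45 → valid
(3,12,40): 3+12 ≤ 40 → not valid
5 of the 7 triples form a triangle.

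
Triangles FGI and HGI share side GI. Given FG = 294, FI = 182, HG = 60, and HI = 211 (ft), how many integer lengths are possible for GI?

119

From triangle FGI: 112 < GI < 476.
From triangle HGI: 151 < GI < 271.
Intersection: 151 < GI < 271, so integers 152 through 270: 119 values.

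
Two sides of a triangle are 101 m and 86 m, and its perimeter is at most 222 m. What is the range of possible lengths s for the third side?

15 < s ≤ 35

Triangle inequality alone gives 15 < s < 187.
The perimeter condition gives s ≤ 222 − 101 − 86 = 35.
Intersecting the two: 15 < s ≤ 35.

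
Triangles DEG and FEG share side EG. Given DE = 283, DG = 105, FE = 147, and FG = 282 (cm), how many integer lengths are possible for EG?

From triangle DEG: 178 < EG < 388.
From triangle FEG: 135 < EG < 429.
Intersection: 178 < EG < 388, so integers 179 through 387: 209 values.

209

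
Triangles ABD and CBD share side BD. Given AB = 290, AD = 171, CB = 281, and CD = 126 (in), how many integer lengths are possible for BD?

From triangle ABD: 119 < BD < 461.
From triangle CBD: 155 < BD < 407.
Intersection: 155 < BD < 407, so integers 156 through 406: 251 values.

251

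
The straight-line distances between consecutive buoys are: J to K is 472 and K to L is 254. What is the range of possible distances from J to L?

218 ≤ JL ≤ 726

By the triangle inequality, |472 − 254| ≤ JL ≤ 472 + 254.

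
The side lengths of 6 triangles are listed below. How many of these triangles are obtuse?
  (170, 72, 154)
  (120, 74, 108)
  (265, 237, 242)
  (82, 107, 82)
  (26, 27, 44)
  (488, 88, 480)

1

(170,72,154): 72²+154² = 28900 = 170² → right
(120,74,108): 74²+108² = 17140 > 14400 = 120² → acute
(265,237,242): 237²+242² = 114733 > 70225 = 265² → acute
(82,107,82): 82²+82² = 13448 > 11449 = 107² → acute
(26,27,44): 26²+27² = 1405 < 1936 = 44² → obtuse
(488,88,480): 88²+480² = 238144 = 488² → right
1 of the 6 is obtuse.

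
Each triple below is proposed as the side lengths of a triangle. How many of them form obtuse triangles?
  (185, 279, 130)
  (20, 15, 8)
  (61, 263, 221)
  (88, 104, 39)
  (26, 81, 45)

(185,279,130): 130²+185² = 51125 < 77841 = 279² → obtuse
(20,15,8): 8²+15² = 289 < 400 = 20² → obtuse
(61,263,221): 61²+221² = 52562 < 69169 = 263² → obtuse
(88,104,39): 39²+88² = 9265 < 10816 = 104² → obtuse
(26,81,45): 26+45 ≤ 81, not a triangle
4 of the 5 are obtuse.

4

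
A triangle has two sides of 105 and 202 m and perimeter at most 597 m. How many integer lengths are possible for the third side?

193

Triangle inequality: 97 < x < 307. Perimeter ≤ 597 gives x ≤ 597 − 105 − 202 = 290.
So 97 < x ≤ 290; integers 98 through 290: 193 values.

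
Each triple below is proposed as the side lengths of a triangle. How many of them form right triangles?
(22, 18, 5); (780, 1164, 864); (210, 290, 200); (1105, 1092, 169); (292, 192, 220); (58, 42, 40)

(22,18,5): 5²+18² = 349 < 484 = 22² → obtuse
(780,1164,864): 780²+864² = 1354896 = 1164² → right
(210,290,200): 200²+210² = 84100 = 290² → right
(1105,1092,169): 169²+1092² = 1221025 = 1105² → right
(292,192,220): 192²+220² = 85264 = 292² → right
(58,42,40): 40²+42² = 3364 = 58² → right
5 of the 6 are right.

5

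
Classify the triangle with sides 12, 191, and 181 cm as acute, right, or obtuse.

Compare the square of the longest side to the sum of squares of the other two: 12² + 181² = 32905 < 36481 = 191².

obtuse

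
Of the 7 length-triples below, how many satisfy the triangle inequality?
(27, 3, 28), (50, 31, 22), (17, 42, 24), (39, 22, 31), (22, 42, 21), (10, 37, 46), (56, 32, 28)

6

(3,27,28): 3+27 > 28 → valid
(22,31,50): 22+31 > 50 → valid
(17,24,42): 17+24 ≤ 42 → not valid
(22,31,39): 22+31 > 39 → valid
(21,22,42): 21+22 > 42 → valid
(10,37,46): 10+37 > 46 → valid
(28,32,56): 28+32 > 56 → valid
6 of the 7 triples form a triangle.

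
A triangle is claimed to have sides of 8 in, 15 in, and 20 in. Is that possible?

The longest side is 20, and the other two sum to 23.
Since 23 > 20, the triangle inequality holds.

Yes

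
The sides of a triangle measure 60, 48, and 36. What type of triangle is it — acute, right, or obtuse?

Compare the square of the longest side to the sum of squares of the other two: 36² + 48² = 3600 = 60².

right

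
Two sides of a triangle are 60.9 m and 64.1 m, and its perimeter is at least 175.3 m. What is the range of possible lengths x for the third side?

Triangle inequality alone gives 3.2 < x < 125.0.
The perimeter condition gives x ≥ 175.3 − 60.9 − 64.1 = 50.3.
Intersecting the two: 50.3 ≤ x < 125.0.

50.3 ≤ x < 125.0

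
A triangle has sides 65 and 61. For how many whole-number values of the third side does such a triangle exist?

The third side lies in the open interval (4, 126).
Integers from 5 to 125 inclusive: 125 − 5 + 1 = 121.

121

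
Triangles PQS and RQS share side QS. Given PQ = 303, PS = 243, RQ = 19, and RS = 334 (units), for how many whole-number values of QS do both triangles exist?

From triangle PQS: 60 < QS < 546.
From triangle RQS: 315 < QS < 353.
Intersection: 315 < QS < 353, so integers 316 through 352: 37 values.

37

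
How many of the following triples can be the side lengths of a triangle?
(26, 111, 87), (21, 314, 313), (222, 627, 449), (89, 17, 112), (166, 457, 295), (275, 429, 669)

(26,87,111): 26+87 > 111 → valid
(21,313,314): 21+313 > 314 → valid
(222,449,627): 222+449 > 627 → valid
(17,89,112): 17+89 ≤ 112 → not valid
(166,295,457): 166+295 > 457 → valid
(275,429,669): 275+429 > 669 → valid
5 of the 6 triples form a triangle.

5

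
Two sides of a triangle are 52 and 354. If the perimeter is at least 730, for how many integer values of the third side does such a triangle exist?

82

Triangle inequality: 302 < x < 406. Perimeter ≥ 730 gives x ≥ 730 − 52 − 354 = 324.
So 324 ≤ x < 406; integers 324 through 405: 82 values.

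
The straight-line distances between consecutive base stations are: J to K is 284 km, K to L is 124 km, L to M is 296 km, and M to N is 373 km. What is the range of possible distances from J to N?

0 ≤ JN ≤ 1077 km

The maximum is all hops collinear in one direction: 284 + 124 + 296 + 373 = 1077.
The longest hop is 373; the others sum to 704. Since 373 ≤ 704, the path can fold back on itself completely, so the minimum distance is 0.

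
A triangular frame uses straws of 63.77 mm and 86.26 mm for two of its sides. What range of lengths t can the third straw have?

By the triangle inequality, t must be less than 63.77 + 86.26 = 150.03 and greater than |63.77 − 86.26| = 22.49.

22.49 < t < 150.03 (mm)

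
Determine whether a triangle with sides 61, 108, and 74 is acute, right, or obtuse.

obtuse

Compare the square of the longest side to the sum of squares of the other two: 61² + 74² = 9197 < 11664 = 108².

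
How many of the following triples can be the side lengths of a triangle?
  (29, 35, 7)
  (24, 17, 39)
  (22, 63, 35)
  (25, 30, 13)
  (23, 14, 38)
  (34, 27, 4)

3

(7,29,35): 7+29 > 35 → valid
(17,24,39): 17+24 > 39 → valid
(22,35,63): 22+35 ≤ 63 → not valid
(13,25,30): 13+25 > 30 → valid
(14,23,38): 14+23 ≤ 38 → not valid
(4,27,34): 4+27 ≤ 34 → not valid
3 of the 6 triples form a triangle.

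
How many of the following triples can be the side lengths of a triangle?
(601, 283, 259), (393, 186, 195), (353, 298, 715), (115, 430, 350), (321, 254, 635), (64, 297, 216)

1

(259,283,601): 259+283 ≤ 601 → not valid
(186,195,393): 186+195 ≤ 393 → not valid
(298,353,715): 298+353 ≤ 715 → not valid
(115,350,430): 115+350 > 430 → valid
(254,321,635): 254+321 ≤ 635 → not valid
(64,216,297): 64+216 ≤ 297 → not valid
1 of the 6 triples forms a triangle.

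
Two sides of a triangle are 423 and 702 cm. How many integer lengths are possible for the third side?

The third side lies in the open interval (279, 1125).
Integers from 280 to 1124 inclusive: 1124 − 280 + 1 = 845.

845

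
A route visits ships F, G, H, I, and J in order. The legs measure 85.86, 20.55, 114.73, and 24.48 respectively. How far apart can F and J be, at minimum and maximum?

0 ≤ FJ ≤ 245.62

The maximum is all hops collinear in one direction: 85.86 + 20.55 + 114.73 + 24.48 = 245.62.
The longest hop is 114.73; the others sum to 130.89. Since 114.73 ≤ 130.89, the path can fold back on itself completely, so the minimum distance is 0.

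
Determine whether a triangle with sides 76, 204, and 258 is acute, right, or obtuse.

Compare the square of the longest side to the sum of squares of the other two: 76² + 204² = 47392 < 66564 = 258².

obtuse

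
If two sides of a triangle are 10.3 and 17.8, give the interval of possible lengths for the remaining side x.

7.5 < x < 28.1

By the triangle inequality, x must be less than 10.3 + 17.8 = 28.1 and greater than |10.3 − 17.8| = 7.5.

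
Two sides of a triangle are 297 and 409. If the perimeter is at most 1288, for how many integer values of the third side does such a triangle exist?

470

Triangle inequality: 112 < x < 706. Perimeter ≤ 1288 gives x ≤ 1288 − 297 − 409 = 582.
So 112 < x ≤ 582; integers 113 through 582: 470 values.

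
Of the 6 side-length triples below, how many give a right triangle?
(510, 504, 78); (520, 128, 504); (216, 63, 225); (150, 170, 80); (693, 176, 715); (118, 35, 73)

5

(510,504,78): 78²+504² = 260100 = 510² → right
(520,128,504): 128²+504² = 270400 = 520² → right
(216,63,225): 63²+216² = 50625 = 225² → right
(150,170,80): 80²+150² = 28900 = 170² → right
(693,176,715): 176²+693² = 511225 = 715² → right
(118,35,73): 35+73 ≤ 118, not a triangle
5 of the 6 are right.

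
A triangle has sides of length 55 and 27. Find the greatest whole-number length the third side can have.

The third side must be strictly less than 55 + 27 = 82.
The largest integer below 82 is 81.

81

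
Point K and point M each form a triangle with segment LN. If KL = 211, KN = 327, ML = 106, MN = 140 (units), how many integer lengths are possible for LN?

From triangle KLN: 116 < LN < 538.
From triangle MLN: 34 < LN < 246.
Intersection: 116 < LN < 246, so integers 117 through 245: 129 values.

129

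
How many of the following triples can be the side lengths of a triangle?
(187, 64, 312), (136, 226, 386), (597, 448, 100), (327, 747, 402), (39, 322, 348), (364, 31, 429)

1

(64,187,312): 64+187 ≤ 312 → not valid
(136,226,386): 136+226 ≤ 386 → not valid
(100,448,597): 100+448 ≤ 597 → not valid
(327,402,747): 327+402 ≤ 747 → not valid
(39,322,348): 39+322 > 348 → valid
(31,364,429): 31+364 ≤ 429 → not valid
1 of the 6 triples forms a triangle.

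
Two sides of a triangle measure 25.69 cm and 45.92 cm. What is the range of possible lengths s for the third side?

By the triangle inequality, s must be less than 25.69 + 45.92 = 71.61 and greater than |25.69 − 45.92| = 20.23.

20.23 < s < 71.61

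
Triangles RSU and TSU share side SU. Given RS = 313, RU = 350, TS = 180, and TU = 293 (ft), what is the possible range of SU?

113 < SU < 473

From triangle RSU: |313 − 350| < SU < 313 + 350, i.e. 37 < SU < 663.
From triangle TSU: 113 < SU < 473.
Both must hold, so SU lies in the intersection.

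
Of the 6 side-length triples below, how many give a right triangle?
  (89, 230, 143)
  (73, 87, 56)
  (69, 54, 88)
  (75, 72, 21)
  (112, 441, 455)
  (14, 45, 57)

2

(89,230,143): 89²+143² = 28370 < 52900 = 230² → obtuse
(73,87,56): 56²+73² = 8465 > 7569 = 87² → acute
(69,54,88): 54²+69² = 7677 < 7744 = 88² → obtuse
(75,72,21): 21²+72² = 5625 = 75² → right
(112,441,455): 112²+441² = 207025 = 455² → right
(14,45,57): 14²+45² = 2221 < 3249 = 57² → obtuse
2 of the 6 are right.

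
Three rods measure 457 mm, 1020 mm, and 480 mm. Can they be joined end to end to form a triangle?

The longest side is 1020, but the other two sum to only 937.
937 < 1020, so the triangle inequality fails.

No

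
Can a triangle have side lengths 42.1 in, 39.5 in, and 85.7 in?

The longest side is 85.7, but the other two sum to only 81.6.
81.6 < 85.7, so the triangle inequality fails.

No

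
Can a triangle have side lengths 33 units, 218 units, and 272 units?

The longest side is 272, but the other two sum to only 251.
251 < 272, so the triangle inequality fails.

No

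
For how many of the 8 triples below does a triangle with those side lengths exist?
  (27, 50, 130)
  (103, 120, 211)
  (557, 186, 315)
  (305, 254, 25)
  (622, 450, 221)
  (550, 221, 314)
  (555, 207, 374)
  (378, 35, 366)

(27,50,130): 27+50 ≤ 130 → not valid
(103,120,211): 103+120 > 211 → valid
(186,315,557): 186+315 ≤ 557 → not valid
(25,254,305): 25+254 ≤ 305 → not valid
(221,450,622): 221+450 > 622 → valid
(221,314,550): 221+314 ≤ 550 → not valid
(207,374,555): 207+374 > 555 → valid
(35,366,378): 35+366 > 378 → valid
4 of the 8 triples form a triangle.

4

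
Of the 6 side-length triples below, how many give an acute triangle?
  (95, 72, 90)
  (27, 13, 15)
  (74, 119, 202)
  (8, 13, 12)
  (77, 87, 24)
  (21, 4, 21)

3

(95,72,90): 72²+90² = 13284 > 9025 = 95² → acute
(27,13,15): 13²+15² = 394 < 729 = 27² → obtuse
(74,119,202): 74+119 ≤ 202, not a triangle
(8,13,12): 8²+12² = 208 > 169 = 13² → acute
(77,87,24): 24²+77² = 6505 < 7569 = 87² → obtuse
(21,4,21): 4²+21² = 457 > 441 = 21² → acute
3 of the 6 are acute.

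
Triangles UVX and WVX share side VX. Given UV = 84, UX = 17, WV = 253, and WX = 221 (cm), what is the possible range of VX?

From triangle UVX: |84 − 17| < VX < 84 + 17, i.e. 67 < VX < 101.
From triangle WVX: 32 < VX < 474.
Both must hold, so VX lies in the intersection.

67 < VX < 101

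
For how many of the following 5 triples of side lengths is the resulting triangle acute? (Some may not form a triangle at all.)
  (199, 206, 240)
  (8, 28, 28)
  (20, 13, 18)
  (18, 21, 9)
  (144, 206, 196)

4

(199,206,240): 199²+206² = 82037 > 57600 = 240² → acute
(8,28,28): 8²+28² = 848 > 784 = 28² → acute
(20,13,18): 13²+18² = 493 > 400 = 20² → acute
(18,21,9): 9²+18² = 405 < 441 = 21² → obtuse
(144,206,196): 144²+196² = 59152 > 42436 = 206² → acute
4 of the 5 are acute.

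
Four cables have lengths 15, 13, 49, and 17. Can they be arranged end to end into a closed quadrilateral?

For a quadrilateral, each side must be shorter than the sum of the others.
Here the longest side is 49, but the remaining 3 sides sum to only 45.

No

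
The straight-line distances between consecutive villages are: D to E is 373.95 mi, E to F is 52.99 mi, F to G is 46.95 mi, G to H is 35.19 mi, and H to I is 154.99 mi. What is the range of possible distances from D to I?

The maximum is all hops collinear in one direction: 373.95 + 52.99 + 46.95 + 35.19 + 154.99 = 664.07.
The longest hop is 373.95; the others sum to 290.12. Folding the others back against it leaves at least 373.95 − 290.12 = 83.83.

83.83 ≤ DI ≤ 664.07 mi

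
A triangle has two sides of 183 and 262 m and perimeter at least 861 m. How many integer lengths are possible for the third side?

29

Triangle inequality: 79 < x < 445. Perimeter ≥ 861 gives x ≥ 861 − 183 − 262 = 416.
So 416 ≤ x < 445; integers 416 through 444: 29 values.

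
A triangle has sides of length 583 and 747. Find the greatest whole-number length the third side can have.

1329

The third side must be strictly less than 583 + 747 = 1330.
The largest integer below 1330 is 1329.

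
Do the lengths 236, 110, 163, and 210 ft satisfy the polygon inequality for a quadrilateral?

A quadrilateral exists iff every side is shorter than the sum of the others — equivalently, the longest side is less than the sum of the rest.
Longest side 236 < 483 (sum of the remaining 3), so yes.

Yes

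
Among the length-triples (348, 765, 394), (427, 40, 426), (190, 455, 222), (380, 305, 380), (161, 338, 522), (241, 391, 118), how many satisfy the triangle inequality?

2

(348,394,765): 348+394 ≤ 765 → not valid
(40,426,427): 40+426 > 427 → valid
(190,222,455): 190+222 ≤ 455 → not valid
(305,380,380): 305+380 > 380 → valid
(161,338,522): 161+338 ≤ 522 → not valid
(118,241,391): 118+241 ≤ 391 → not valid
2 of the 6 triples form a triangle.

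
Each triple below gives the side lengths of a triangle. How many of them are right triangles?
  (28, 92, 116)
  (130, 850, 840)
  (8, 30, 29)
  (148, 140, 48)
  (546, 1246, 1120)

3

(28,92,116): 28²+92² = 9248 < 13456 = 116² → obtuse
(130,850,840): 130²+840² = 722500 = 850² → right
(8,30,29): 8²+29² = 905 > 900 = 30² → acute
(148,140,48): 48²+140² = 21904 = 148² → right
(546,1246,1120): 546²+1120² = 1552516 = 1246² → right
3 of the 5 are right.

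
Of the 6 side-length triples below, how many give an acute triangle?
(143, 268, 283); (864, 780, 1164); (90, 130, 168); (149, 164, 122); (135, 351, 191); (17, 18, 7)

(143,268,283): 143²+268² = 92273 > 80089 = 283² → acute
(864,780,1164): 780²+864² = 1354896 = 1164² → right
(90,130,168): 90²+130² = 25000 < 28224 = 168² → obtuse
(149,164,122): 122²+149² = 37085 > 26896 = 164² → acute
(135,351,191): 135+191 ≤ 351, not a triangle
(17,18,7): 7²+17² = 338 > 324 = 18² → acute
3 of the 6 are acute.

3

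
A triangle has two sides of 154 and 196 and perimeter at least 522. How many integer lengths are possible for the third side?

178

Triangle inequality: 42 < x < 350. Perimeter ≥ 522 gives x ≥ 522 − 154 − 196 = 172.
So 172 ≤ x < 350; integers 172 through 349: 178 values.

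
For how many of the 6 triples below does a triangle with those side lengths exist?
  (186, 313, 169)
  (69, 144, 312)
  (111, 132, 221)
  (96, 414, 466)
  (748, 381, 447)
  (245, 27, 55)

4

(169,186,313): 169+186 > 313 → valid
(69,144,312): 69+144 ≤ 312 → not valid
(111,132,221): 111+132 > 221 → valid
(96,414,466): 96+414 > 466 → valid
(381,447,748): 381+447 > 748 → valid
(27,55,245): 27+55 ≤ 245 → not valid
4 of the 6 triples form a triangle.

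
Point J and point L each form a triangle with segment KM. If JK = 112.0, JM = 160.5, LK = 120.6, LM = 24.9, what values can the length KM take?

95.7 < KM < 145.5

From triangle JKM: |112.0 − 160.5| < KM < 112.0 + 160.5, i.e. 48.5 < KM < 272.5.
From triangle LKM: 95.7 < KM < 145.5.
Both must hold, so KM lies in the intersection.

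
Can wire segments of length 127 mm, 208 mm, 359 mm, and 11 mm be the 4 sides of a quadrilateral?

No

For a quadrilateral, each side must be shorter than the sum of the others.
Here the longest side is 359, but the remaining 3 sides sum to only 346.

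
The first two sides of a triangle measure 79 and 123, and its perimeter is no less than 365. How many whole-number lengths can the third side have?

Triangle inequality: 44 < x < 202. Perimeter ≥ 365 gives x ≥ 365 − 79 − 123 = 163.
So 163 ≤ x < 202; integers 163 through 201: 39 values.

39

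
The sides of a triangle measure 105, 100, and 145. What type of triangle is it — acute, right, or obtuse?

right

Compare the square of the longest side to the sum of squares of the other two: 100² + 105² = 21025 = 145².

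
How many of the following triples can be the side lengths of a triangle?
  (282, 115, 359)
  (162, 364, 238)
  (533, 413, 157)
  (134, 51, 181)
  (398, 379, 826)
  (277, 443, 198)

5

(115,282,359): 115+282 > 359 → valid
(162,238,364): 162+238 > 364 → valid
(157,413,533): 157+413 > 533 → valid
(51,134,181): 51+134 > 181 → valid
(379,398,826): 379+398 ≤ 826 → not valid
(198,277,443): 198+277 > 443 → valid
5 of the 6 triples form a triangle.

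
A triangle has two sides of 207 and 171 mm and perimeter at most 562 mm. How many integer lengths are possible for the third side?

148

Triangle inequality: 36 < x < 378. Perimeter ≤ 562 gives x ≤ 562 − 207 − 171 = 184.
So 36 < x ≤ 184; integers 37 through 184: 148 values.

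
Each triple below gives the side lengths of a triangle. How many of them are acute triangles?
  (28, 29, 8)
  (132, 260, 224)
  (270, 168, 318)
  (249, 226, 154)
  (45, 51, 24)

(28,29,8): 8²+28² = 848 > 841 = 29² → acute
(132,260,224): 132²+224² = 67600 = 260² → right
(270,168,318): 168²+270² = 101124 = 318² → right
(249,226,154): 154²+226² = 74792 > 62001 = 249² → acute
(45,51,24): 24²+45² = 2601 = 51² → right
2 of the 5 are acute.

2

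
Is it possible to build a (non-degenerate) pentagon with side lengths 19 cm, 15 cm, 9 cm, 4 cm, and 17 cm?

Yes

A pentagon exists iff every side is shorter than the sum of the others — equivalently, the longest side is less than the sum of the rest.
Longest side 19 < 45 (sum of the remaining 4), so yes.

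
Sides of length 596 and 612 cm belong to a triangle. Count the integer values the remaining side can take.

1191

The third side lies in the open interval (16, 1208).
Integers from 17 to 1207 inclusive: 1207 − 17 + 1 = 1191.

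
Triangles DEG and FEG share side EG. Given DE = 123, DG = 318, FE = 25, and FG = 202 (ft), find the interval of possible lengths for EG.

195 < EG < 227

From triangle DEG: |123 − 318| < EG < 123 + 318, i.e. 195 < EG < 441.
From triangle FEG: 177 < EG < 227.
Both must hold, so EG lies in the intersection.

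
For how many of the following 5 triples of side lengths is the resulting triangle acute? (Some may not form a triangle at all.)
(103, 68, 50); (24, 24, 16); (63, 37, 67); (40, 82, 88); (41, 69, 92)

3

(103,68,50): 50²+68² = 7124 < 10609 = 103² → obtuse
(24,24,16): 16²+24² = 832 > 576 = 24² → acute
(63,37,67): 37²+63² = 5338 > 4489 = 67² → acute
(40,82,88): 40²+82² = 8324 > 7744 = 88² → acute
(41,69,92): 41²+69² = 6442 < 8464 = 92² → obtuse
3 of the 5 are acute.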